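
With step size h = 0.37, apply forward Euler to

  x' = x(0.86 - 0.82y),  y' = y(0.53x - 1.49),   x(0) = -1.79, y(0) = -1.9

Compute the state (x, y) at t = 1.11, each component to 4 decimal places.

-6.0881, -0.0187

Euler on (x,y): x_{n+1} = x_n + h·x', y_{n+1} = y_n + h·y'.
0.000000: (-1.790000, -1.900000); f=(-4.328220, 4.633530) → (-3.391441, -0.185594)
0.370000: (-3.391441, -0.185594); f=(-3.432773, 0.610133) → (-4.661567, 0.040155)
0.740000: (-4.661567, 0.040155); f=(-3.855454, -0.159041) → (-6.088086, -0.018690)
(x(1.11), y(1.11)) ≈ (-6.0881, -0.0187)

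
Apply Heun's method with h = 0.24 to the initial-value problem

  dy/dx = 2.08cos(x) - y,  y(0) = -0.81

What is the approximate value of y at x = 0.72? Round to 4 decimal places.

Heun: k1 = f(x_n, y_n); k2 = f(x_n + h, y_n + h·k1); y_{n+1} = y_n + (h/2)·(k1 + k2).
x=0.000000, y=-0.810000:
  k1 = f(0.000000, -0.810000) = 2.890000
  k2 = f(0.240000, -0.116400) = 2.136783
  y ← -0.810000 + (0.24/2)·(2.890000 + 2.136783) = -0.206786
x=0.240000, y=-0.206786:
  k1 = f(0.240000, -0.206786) = 2.227169
  k2 = f(0.480000, 0.327735) = 1.517215
  y ← -0.206786 + (0.24/2)·(2.227169 + 1.517215) = 0.242540
x=0.480000, y=0.242540:
  k1 = f(0.480000, 0.242540) = 1.602409
  k2 = f(0.720000, 0.627118) = 0.936638
  y ← 0.242540 + (0.24/2)·(1.602409 + 0.936638) = 0.547226
y(0.72) ≈ 0.5472

0.5472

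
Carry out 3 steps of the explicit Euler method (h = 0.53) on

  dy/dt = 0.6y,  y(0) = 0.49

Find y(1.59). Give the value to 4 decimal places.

1.1219

Euler: y_{n+1} = y_n + h·f(t_n, y_n).
t=0.000000, y=0.490000: f=0.294000 → y ← 0.490000 + 0.53·0.294000 = 0.645820
t=0.530000, y=0.645820: f=0.387492 → y ← 0.645820 + 0.53·0.387492 = 0.851191
t=1.060000, y=0.851191: f=0.510714 → y ← 0.851191 + 0.53·0.510714 = 1.121869
y(1.59) ≈ 1.1219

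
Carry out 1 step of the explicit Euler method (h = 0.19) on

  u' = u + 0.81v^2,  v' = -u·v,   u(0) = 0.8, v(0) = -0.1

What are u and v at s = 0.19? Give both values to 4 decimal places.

Euler on (u,v): u_{n+1} = u_n + h·u', v_{n+1} = v_n + h·v'.
0.000000: (0.800000, -0.100000); f=(0.808100, 0.080000) → (0.953539, -0.084800)
(u(0.19), v(0.19)) ≈ (0.9535, -0.0848)

0.9535, -0.0848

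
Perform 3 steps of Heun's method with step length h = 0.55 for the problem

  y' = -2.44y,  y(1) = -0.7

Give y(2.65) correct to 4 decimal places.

-0.1219

Heun: k1 = f(x_n, y_n); k2 = f(x_n + h, y_n + h·k1); y_{n+1} = y_n + (h/2)·(k1 + k2).
x=1.000000, y=-0.700000:
  k1 = f(1.000000, -0.700000) = 1.708000
  k2 = f(1.550000, 0.239400) = -0.584136
  y ← -0.700000 + (0.55/2)·(1.708000 + (-0.584136)) = -0.390937
x=1.550000, y=-0.390937:
  k1 = f(1.550000, -0.390937) = 0.953887
  k2 = f(2.100000, 0.133701) = -0.326229
  y ← -0.390937 + (0.55/2)·(0.953887 + (-0.326229)) = -0.218332
x=2.100000, y=-0.218332:
  k1 = f(2.100000, -0.218332) = 0.532729
  k2 = f(2.650000, 0.074669) = -0.182193
  y ← -0.218332 + (0.55/2)·(0.532729 + (-0.182193)) = -0.121934
y(2.65) ≈ -0.1219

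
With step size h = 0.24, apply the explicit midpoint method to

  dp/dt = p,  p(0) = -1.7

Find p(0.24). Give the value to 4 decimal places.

-2.1570

Midpoint: k1 = f(t_n, p_n); k2 = f(t_n + h/2, p_n + (h/2)·k1); p_{n+1} = p_n + h·k2.
t=0.000000, p=-1.700000:
  k1 = f(0.000000, -1.700000) = -1.700000
  k2 = f(0.120000, -1.904000) = -1.904000
  p ← -1.700000 + 0.24·(-1.904000) = -2.156960
p(0.24) ≈ -2.1570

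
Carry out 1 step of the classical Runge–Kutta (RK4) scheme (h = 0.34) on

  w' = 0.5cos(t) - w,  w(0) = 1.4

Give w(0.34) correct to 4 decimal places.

1.1376

RK4: k1 = f(t_n, w_n); k2 = f(t_n + h/2, w_n + (h/2)·k1); k3 = f(t_n + h/2, w_n + (h/2)·k2); k4 = f(t_n + h, w_n + h·k3); w_{n+1} = w_n + (h/6)·(k1 + 2k2 + 2k3 + k4).
t=0.000000, w=1.400000:
  k1 = f(0.000000, 1.400000) = -0.900000
  k2 = f(0.170000, 1.247000) = -0.754208
  k3 = f(0.170000, 1.271785) = -0.778992
  k4 = f(0.340000, 1.135143) = -0.663765
  w ← 1.400000 + (0.34/6)·(k1 + 2k2 + 2k3 + k4) = 1.137624
w(0.34) ≈ 1.1376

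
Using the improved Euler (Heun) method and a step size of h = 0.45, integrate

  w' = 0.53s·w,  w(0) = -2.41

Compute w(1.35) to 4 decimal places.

Heun: k1 = f(s_n, w_n); k2 = f(s_n + h, w_n + h·k1); w_{n+1} = w_n + (h/2)·(k1 + k2).
s=0.000000, w=-2.410000:
  k1 = f(0.000000, -2.410000) = 0.000000
  k2 = f(0.450000, -2.410000) = -0.574785
  w ← -2.410000 + (0.45/2)·(0.000000 + (-0.574785)) = -2.539327
s=0.450000, w=-2.539327:
  k1 = f(0.450000, -2.539327) = -0.605629
  k2 = f(0.900000, -2.811860) = -1.341257
  w ← -2.539327 + (0.45/2)·(-0.605629 + (-1.341257)) = -2.977376
s=0.900000, w=-2.977376:
  k1 = f(0.900000, -2.977376) = -1.420208
  k2 = f(1.350000, -3.616470) = -2.587584
  w ← -2.977376 + (0.45/2)·(-1.420208 + (-2.587584)) = -3.879129
w(1.35) ≈ -3.8791

-3.8791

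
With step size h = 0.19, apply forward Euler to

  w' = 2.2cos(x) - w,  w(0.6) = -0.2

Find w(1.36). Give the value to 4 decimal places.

0.6420

Euler: w_{n+1} = w_n + h·f(x_n, w_n).
x=0.600000, w=-0.200000: f=2.015738 → w ← -0.200000 + 0.19·2.015738 = 0.182990
x=0.790000, w=0.182990: f=1.365469 → w ← 0.182990 + 0.19·1.365469 = 0.442429
x=0.980000, w=0.442429: f=0.783020 → w ← 0.442429 + 0.19·0.783020 = 0.591203
x=1.170000, w=0.591203: f=0.267130 → w ← 0.591203 + 0.19·0.267130 = 0.641958
w(1.36) ≈ 0.6420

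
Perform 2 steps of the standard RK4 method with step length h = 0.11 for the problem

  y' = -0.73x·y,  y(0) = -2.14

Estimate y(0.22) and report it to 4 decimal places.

RK4: k1 = f(x_n, y_n); k2 = f(x_n + h/2, y_n + (h/2)·k1); k3 = f(x_n + h/2, y_n + (h/2)·k2); k4 = f(x_n + h, y_n + h·k3); y_{n+1} = y_n + (h/6)·(k1 + 2k2 + 2k3 + k4).
x=0.000000, y=-2.140000:
  k1 = f(0.000000, -2.140000) = 0.000000
  k2 = f(0.055000, -2.140000) = 0.085921
  k3 = f(0.055000, -2.135274) = 0.085731
  k4 = f(0.110000, -2.130570) = 0.171085
  y ← -2.140000 + (0.11/6)·(k1 + 2k2 + 2k3 + k4) = -2.130570
x=0.110000, y=-2.130570:
  k1 = f(0.110000, -2.130570) = 0.171085
  k2 = f(0.165000, -2.121160) = 0.255494
  k3 = f(0.165000, -2.116517) = 0.254935
  k4 = f(0.220000, -2.102527) = 0.337666
  y ← -2.130570 + (0.11/6)·(k1 + 2k2 + 2k3 + k4) = -2.102527
y(0.22) ≈ -2.1025

-2.1025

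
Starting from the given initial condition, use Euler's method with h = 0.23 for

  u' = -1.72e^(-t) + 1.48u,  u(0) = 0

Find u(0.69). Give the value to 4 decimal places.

Euler: u_{n+1} = u_n + h·f(t_n, u_n).
t=0.000000, u=0.000000: f=-1.720000 → u ← 0.000000 + 0.23·(-1.720000) = -0.395600
t=0.230000, u=-0.395600: f=-1.952086 → u ← -0.395600 + 0.23·(-1.952086) = -0.844580
t=0.460000, u=-0.844580: f=-2.335786 → u ← -0.844580 + 0.23·(-2.335786) = -1.381810
u(0.69) ≈ -1.3818

-1.3818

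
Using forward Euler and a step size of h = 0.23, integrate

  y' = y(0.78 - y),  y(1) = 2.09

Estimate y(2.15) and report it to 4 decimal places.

0.9648

Euler: y_{n+1} = y_n + h·f(t_n, y_n).
t=1.000000, y=2.090000: f=-2.737900 → y ← 2.090000 + 0.23·(-2.737900) = 1.460283
t=1.230000, y=1.460283: f=-0.993406 → y ← 1.460283 + 0.23·(-0.993406) = 1.231800
t=1.460000, y=1.231800: f=-0.556527 → y ← 1.231800 + 0.23·(-0.556527) = 1.103799
t=1.690000, y=1.103799: f=-0.357408 → y ← 1.103799 + 0.23·(-0.357408) = 1.021595
t=1.920000, y=1.021595: f=-0.246812 → y ← 1.021595 + 0.23·(-0.246812) = 0.964828
y(2.15) ≈ 0.9648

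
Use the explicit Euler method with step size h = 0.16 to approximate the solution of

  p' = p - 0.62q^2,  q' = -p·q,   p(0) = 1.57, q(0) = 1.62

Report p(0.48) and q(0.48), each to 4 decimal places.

Euler on (p,q): p_{n+1} = p_n + h·p', q_{n+1} = q_n + h·q'.
0.000000: (1.570000, 1.620000); f=(-0.057128, -2.543400) → (1.560860, 1.213056)
0.160000: (1.560860, 1.213056); f=(0.648527, -1.893410) → (1.664624, 0.910110)
0.320000: (1.664624, 0.910110); f=(1.151077, -1.514991) → (1.848796, 0.667712)
(p(0.48), q(0.48)) ≈ (1.8488, 0.6677)

1.8488, 0.6677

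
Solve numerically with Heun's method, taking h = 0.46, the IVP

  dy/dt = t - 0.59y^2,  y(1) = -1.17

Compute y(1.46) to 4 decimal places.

-0.9487

Heun: k1 = f(t_n, y_n); k2 = f(t_n + h, y_n + h·k1); y_{n+1} = y_n + (h/2)·(k1 + k2).
t=1.000000, y=-1.170000:
  k1 = f(1.000000, -1.170000) = 0.192349
  k2 = f(1.460000, -1.081519) = 0.769886
  y ← -1.170000 + (0.46/2)·(0.192349 + 0.769886) = -0.948686
y(1.46) ≈ -0.9487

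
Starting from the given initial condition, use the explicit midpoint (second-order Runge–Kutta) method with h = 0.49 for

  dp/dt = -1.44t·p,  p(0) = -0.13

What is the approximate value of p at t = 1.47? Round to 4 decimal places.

Midpoint: k1 = f(t_n, p_n); k2 = f(t_n + h/2, p_n + (h/2)·k1); p_{n+1} = p_n + h·k2.
t=0.000000, p=-0.130000:
  k1 = f(0.000000, -0.130000) = 0.000000
  k2 = f(0.245000, -0.130000) = 0.045864
  p ← -0.130000 + 0.49·0.045864 = -0.107527
t=0.490000, p=-0.107527:
  k1 = f(0.490000, -0.107527) = 0.075871
  k2 = f(0.735000, -0.088938) = 0.094132
  p ← -0.107527 + 0.49·0.094132 = -0.061402
t=0.980000, p=-0.061402:
  k1 = f(0.980000, -0.061402) = 0.086650
  k2 = f(1.225000, -0.040173) = 0.070864
  p ← -0.061402 + 0.49·0.070864 = -0.026678
p(1.47) ≈ -0.0267

-0.0267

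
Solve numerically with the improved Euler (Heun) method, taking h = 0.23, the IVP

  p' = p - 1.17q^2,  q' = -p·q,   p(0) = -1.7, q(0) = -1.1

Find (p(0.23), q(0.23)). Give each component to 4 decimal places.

-2.6512, -1.7403

Heun on (p,q): k1 = f(t_n, state_n); k2 = f(t_n + h, state_n + h·k1); state_{n+1} = state_n + (h/2)·(k1 + k2).
0.000000: (-1.700000, -1.100000)
  k1 = (-3.115700, -1.870000)
  predictor → (-2.416611, -1.530100)
  k2 = (-5.155822, -3.697656)
  → (-2.651225, -1.740280)
(p(0.23), q(0.23)) ≈ (-2.6512, -1.7403)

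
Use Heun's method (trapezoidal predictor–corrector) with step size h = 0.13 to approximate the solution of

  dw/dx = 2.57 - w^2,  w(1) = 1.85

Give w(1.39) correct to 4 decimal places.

1.6741

Heun: k1 = f(x_n, w_n); k2 = f(x_n + h, w_n + h·k1); w_{n+1} = w_n + (h/2)·(k1 + k2).
x=1.000000, w=1.850000:
  k1 = f(1.000000, 1.850000) = -0.852500
  k2 = f(1.130000, 1.739175) = -0.454730
  w ← 1.850000 + (0.13/2)·(-0.852500 + (-0.454730)) = 1.765030
x=1.130000, w=1.765030:
  k1 = f(1.130000, 1.765030) = -0.545331
  k2 = f(1.260000, 1.694137) = -0.300100
  w ← 1.765030 + (0.13/2)·(-0.545331 + (-0.300100)) = 1.710077
x=1.260000, w=1.710077:
  k1 = f(1.260000, 1.710077) = -0.354363
  k2 = f(1.390000, 1.664010) = -0.198929
  w ← 1.710077 + (0.13/2)·(-0.354363 + (-0.198929)) = 1.674113
w(1.39) ≈ 1.6741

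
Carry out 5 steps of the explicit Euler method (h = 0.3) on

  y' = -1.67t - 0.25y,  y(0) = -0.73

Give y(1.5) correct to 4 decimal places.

Euler: y_{n+1} = y_n + h·f(t_n, y_n).
t=0.000000, y=-0.730000: f=0.182500 → y ← -0.730000 + 0.3·0.182500 = -0.675250
t=0.300000, y=-0.675250: f=-0.332187 → y ← -0.675250 + 0.3·(-0.332187) = -0.774906
t=0.600000, y=-0.774906: f=-0.808273 → y ← -0.774906 + 0.3·(-0.808273) = -1.017388
t=0.900000, y=-1.017388: f=-1.248653 → y ← -1.017388 + 0.3·(-1.248653) = -1.391984
t=1.200000, y=-1.391984: f=-1.656004 → y ← -1.391984 + 0.3·(-1.656004) = -1.888785
y(1.5) ≈ -1.8888

-1.8888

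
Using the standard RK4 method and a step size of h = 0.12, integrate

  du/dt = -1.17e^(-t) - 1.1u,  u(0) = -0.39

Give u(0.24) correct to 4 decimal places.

RK4: k1 = f(t_n, u_n); k2 = f(t_n + h/2, u_n + (h/2)·k1); k3 = f(t_n + h/2, u_n + (h/2)·k2); k4 = f(t_n + h, u_n + h·k3); u_{n+1} = u_n + (h/6)·(k1 + 2k2 + 2k3 + k4).
t=0.000000, u=-0.390000:
  k1 = f(0.000000, -0.390000) = -0.741000
  k2 = f(0.060000, -0.434460) = -0.623959
  k3 = f(0.060000, -0.427438) = -0.631683
  k4 = f(0.120000, -0.465802) = -0.525315
  u ← -0.390000 + (0.12/6)·(k1 + 2k2 + 2k3 + k4) = -0.465552
t=0.120000, u=-0.465552:
  k1 = f(0.120000, -0.465552) = -0.525590
  k2 = f(0.180000, -0.497087) = -0.430470
  k3 = f(0.180000, -0.491380) = -0.436748
  k4 = f(0.240000, -0.517962) = -0.350597
  u ← -0.465552 + (0.12/6)·(k1 + 2k2 + 2k3 + k4) = -0.517764
u(0.24) ≈ -0.5178

-0.5178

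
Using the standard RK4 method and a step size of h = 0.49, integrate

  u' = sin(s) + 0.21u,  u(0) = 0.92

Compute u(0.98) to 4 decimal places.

1.6063

RK4: k1 = f(s_n, u_n); k2 = f(s_n + h/2, u_n + (h/2)·k1); k3 = f(s_n + h/2, u_n + (h/2)·k2); k4 = f(s_n + h, u_n + h·k3); u_{n+1} = u_n + (h/6)·(k1 + 2k2 + 2k3 + k4).
s=0.000000, u=0.920000:
  k1 = f(0.000000, 0.920000) = 0.193200
  k2 = f(0.245000, 0.967334) = 0.445696
  k3 = f(0.245000, 1.029196) = 0.458687
  k4 = f(0.490000, 1.144757) = 0.711025
  u ← 0.920000 + (0.49/6)·(k1 + 2k2 + 2k3 + k4) = 1.141561
s=0.490000, u=1.141561:
  k1 = f(0.490000, 1.141561) = 0.710354
  k2 = f(0.735000, 1.315598) = 0.946863
  k3 = f(0.735000, 1.373542) = 0.959031
  k4 = f(0.980000, 1.611486) = 1.168909
  u ← 1.141561 + (0.49/6)·(k1 + 2k2 + 2k3 + k4) = 1.606330
u(0.98) ≈ 1.6063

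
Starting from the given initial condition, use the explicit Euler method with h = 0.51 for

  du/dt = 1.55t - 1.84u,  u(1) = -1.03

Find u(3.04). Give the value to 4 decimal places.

Euler: u_{n+1} = u_n + h·f(t_n, u_n).
t=1.000000, u=-1.030000: f=3.445200 → u ← -1.030000 + 0.51·3.445200 = 0.727052
t=1.510000, u=0.727052: f=1.002724 → u ← 0.727052 + 0.51·1.002724 = 1.238441
t=2.020000, u=1.238441: f=0.852268 → u ← 1.238441 + 0.51·0.852268 = 1.673098
t=2.530000, u=1.673098: f=0.843000 → u ← 1.673098 + 0.51·0.843000 = 2.103028
u(3.04) ≈ 2.1030

2.1030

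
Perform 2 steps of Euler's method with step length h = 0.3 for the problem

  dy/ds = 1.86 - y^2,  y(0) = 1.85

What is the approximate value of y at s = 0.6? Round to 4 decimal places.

1.3669

Euler: y_{n+1} = y_n + h·f(s_n, y_n).
s=0.000000, y=1.850000: f=-1.562500 → y ← 1.850000 + 0.3·(-1.562500) = 1.381250
s=0.300000, y=1.381250: f=-0.047852 → y ← 1.381250 + 0.3·(-0.047852) = 1.366895
y(0.6) ≈ 1.3669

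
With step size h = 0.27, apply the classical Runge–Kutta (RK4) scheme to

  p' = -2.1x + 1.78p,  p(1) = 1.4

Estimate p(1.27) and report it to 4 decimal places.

RK4: k1 = f(x_n, p_n); k2 = f(x_n + h/2, p_n + (h/2)·k1); k3 = f(x_n + h/2, p_n + (h/2)·k2); k4 = f(x_n + h, p_n + h·k3); p_{n+1} = p_n + (h/6)·(k1 + 2k2 + 2k3 + k4).
x=1.000000, p=1.400000:
  k1 = f(1.000000, 1.400000) = 0.392000
  k2 = f(1.135000, 1.452920) = 0.202698
  k3 = f(1.135000, 1.427364) = 0.157208
  k4 = f(1.270000, 1.442446) = -0.099446
  p ← 1.400000 + (0.27/6)·(k1 + 2k2 + 2k3 + k4) = 1.445556
p(1.27) ≈ 1.4456

1.4456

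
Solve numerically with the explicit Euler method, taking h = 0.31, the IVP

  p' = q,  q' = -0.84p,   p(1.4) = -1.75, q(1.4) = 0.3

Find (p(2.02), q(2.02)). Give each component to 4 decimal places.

-1.4227, 1.1872

Euler on (p,q): p_{n+1} = p_n + h·p', q_{n+1} = q_n + h·q'.
1.400000: (-1.750000, 0.300000); f=(0.300000, 1.470000) → (-1.657000, 0.755700)
1.710000: (-1.657000, 0.755700); f=(0.755700, 1.391880) → (-1.422733, 1.187183)
(p(2.02), q(2.02)) ≈ (-1.4227, 1.1872)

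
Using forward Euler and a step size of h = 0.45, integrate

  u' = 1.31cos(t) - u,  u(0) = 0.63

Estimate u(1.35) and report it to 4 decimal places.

Euler: u_{n+1} = u_n + h·f(t_n, u_n).
t=0.000000, u=0.630000: f=0.680000 → u ← 0.630000 + 0.45·0.680000 = 0.936000
t=0.450000, u=0.936000: f=0.243586 → u ← 0.936000 + 0.45·0.243586 = 1.045614
t=0.900000, u=1.045614: f=-0.231305 → u ← 1.045614 + 0.45·(-0.231305) = 0.941527
u(1.35) ≈ 0.9415

0.9415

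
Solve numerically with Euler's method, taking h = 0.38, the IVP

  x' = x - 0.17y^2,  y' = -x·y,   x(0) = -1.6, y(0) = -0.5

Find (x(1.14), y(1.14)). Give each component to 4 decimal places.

-4.4355, -3.2374

Euler on (x,y): x_{n+1} = x_n + h·x', y_{n+1} = y_n + h·y'.
0.000000: (-1.600000, -0.500000); f=(-1.642500, -0.800000) → (-2.224150, -0.804000)
0.380000: (-2.224150, -0.804000); f=(-2.334041, -1.788217) → (-3.111085, -1.483522)
0.760000: (-3.111085, -1.483522); f=(-3.485228, -4.615365) → (-4.435472, -3.237361)
(x(1.14), y(1.14)) ≈ (-4.4355, -3.2374)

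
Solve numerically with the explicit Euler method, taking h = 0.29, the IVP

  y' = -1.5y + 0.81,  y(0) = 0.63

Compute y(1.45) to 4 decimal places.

Euler: y_{n+1} = y_n + h·f(x_n, y_n).
x=0.000000, y=0.630000: f=-0.135000 → y ← 0.630000 + 0.29·(-0.135000) = 0.590850
x=0.290000, y=0.590850: f=-0.076275 → y ← 0.590850 + 0.29·(-0.076275) = 0.568730
x=0.580000, y=0.568730: f=-0.043095 → y ← 0.568730 + 0.29·(-0.043095) = 0.556233
x=0.870000, y=0.556233: f=-0.024349 → y ← 0.556233 + 0.29·(-0.024349) = 0.549171
x=1.160000, y=0.549171: f=-0.013757 → y ← 0.549171 + 0.29·(-0.013757) = 0.545182
y(1.45) ≈ 0.5452

0.5452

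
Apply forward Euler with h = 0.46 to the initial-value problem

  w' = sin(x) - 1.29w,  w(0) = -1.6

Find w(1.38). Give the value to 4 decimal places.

Euler: w_{n+1} = w_n + h·f(x_n, w_n).
x=0.000000, w=-1.600000: f=2.064000 → w ← -1.600000 + 0.46·2.064000 = -0.650560
x=0.460000, w=-0.650560: f=1.283171 → w ← -0.650560 + 0.46·1.283171 = -0.060302
x=0.920000, w=-0.060302: f=0.873391 → w ← -0.060302 + 0.46·0.873391 = 0.341458
w(1.38) ≈ 0.3415

0.3415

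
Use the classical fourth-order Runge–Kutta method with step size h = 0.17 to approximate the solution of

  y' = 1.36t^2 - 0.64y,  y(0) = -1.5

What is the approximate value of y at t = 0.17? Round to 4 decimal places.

RK4: k1 = f(t_n, y_n); k2 = f(t_n + h/2, y_n + (h/2)·k1); k3 = f(t_n + h/2, y_n + (h/2)·k2); k4 = f(t_n + h, y_n + h·k3); y_{n+1} = y_n + (h/6)·(k1 + 2k2 + 2k3 + k4).
t=0.000000, y=-1.500000:
  k1 = f(0.000000, -1.500000) = 0.960000
  k2 = f(0.085000, -1.418400) = 0.917602
  k3 = f(0.085000, -1.422004) = 0.919908
  k4 = f(0.170000, -1.343616) = 0.899218
  y ← -1.500000 + (0.17/6)·(k1 + 2k2 + 2k3 + k4) = -1.343197
y(0.17) ≈ -1.3432

-1.3432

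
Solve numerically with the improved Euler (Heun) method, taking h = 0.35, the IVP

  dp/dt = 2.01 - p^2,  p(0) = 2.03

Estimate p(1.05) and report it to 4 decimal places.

1.4933

Heun: k1 = f(t_n, p_n); k2 = f(t_n + h, p_n + h·k1); p_{n+1} = p_n + (h/2)·(k1 + k2).
t=0.000000, p=2.030000:
  k1 = f(0.000000, 2.030000) = -2.110900
  k2 = f(0.350000, 1.291185) = 0.342841
  p ← 2.030000 + (0.35/2)·(-2.110900 + 0.342841) = 1.720590
t=0.350000, p=1.720590:
  k1 = f(0.350000, 1.720590) = -0.950429
  k2 = f(0.700000, 1.387940) = 0.083624
  p ← 1.720590 + (0.35/2)·(-0.950429 + 0.083624) = 1.568899
t=0.700000, p=1.568899:
  k1 = f(0.700000, 1.568899) = -0.451443
  k2 = f(1.050000, 1.410894) = 0.019379
  p ← 1.568899 + (0.35/2)·(-0.451443 + 0.019379) = 1.493288
p(1.05) ≈ 1.4933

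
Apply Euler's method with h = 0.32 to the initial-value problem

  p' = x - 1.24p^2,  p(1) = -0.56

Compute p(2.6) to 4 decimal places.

Euler: p_{n+1} = p_n + h·f(x_n, p_n).
x=1.000000, p=-0.560000: f=0.611136 → p ← -0.560000 + 0.32·0.611136 = -0.364436
x=1.320000, p=-0.364436: f=1.155311 → p ← -0.364436 + 0.32·1.155311 = 0.005263
x=1.640000, p=0.005263: f=1.639966 → p ← 0.005263 + 0.32·1.639966 = 0.530052
x=1.960000, p=0.530052: f=1.611616 → p ← 0.530052 + 0.32·1.611616 = 1.045769
x=2.280000, p=1.045769: f=0.923895 → p ← 1.045769 + 0.32·0.923895 = 1.341416
p(2.6) ≈ 1.3414

1.3414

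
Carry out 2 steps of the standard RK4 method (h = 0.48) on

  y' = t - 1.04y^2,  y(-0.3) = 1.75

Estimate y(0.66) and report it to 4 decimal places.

RK4: k1 = f(t_n, y_n); k2 = f(t_n + h/2, y_n + (h/2)·k1); k3 = f(t_n + h/2, y_n + (h/2)·k2); k4 = f(t_n + h, y_n + h·k3); y_{n+1} = y_n + (h/6)·(k1 + 2k2 + 2k3 + k4).
t=-0.300000, y=1.750000:
  k1 = f(-0.300000, 1.750000) = -3.485000
  k2 = f(-0.060000, 0.913600) = -0.928052
  k3 = f(-0.060000, 1.527268) = -2.485848
  k4 = f(0.180000, 0.556793) = -0.142419
  y ← 1.750000 + (0.48/6)·(k1 + 2k2 + 2k3 + k4) = 0.913583
t=0.180000, y=0.913583:
  k1 = f(0.180000, 0.913583) = -0.688018
  k2 = f(0.420000, 0.748458) = -0.162597
  k3 = f(0.420000, 0.874559) = -0.375448
  k4 = f(0.660000, 0.733367) = 0.100659
  y ← 0.913583 + (0.48/6)·(k1 + 2k2 + 2k3 + k4) = 0.780507
y(0.66) ≈ 0.7805

0.7805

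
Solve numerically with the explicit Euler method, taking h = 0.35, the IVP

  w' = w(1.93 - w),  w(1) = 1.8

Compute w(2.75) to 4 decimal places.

1.9294

Euler: w_{n+1} = w_n + h·f(t_n, w_n).
t=1.000000, w=1.800000: f=0.234000 → w ← 1.800000 + 0.35·0.234000 = 1.881900
t=1.350000, w=1.881900: f=0.090519 → w ← 1.881900 + 0.35·0.090519 = 1.913582
t=1.700000, w=1.913582: f=0.031418 → w ← 1.913582 + 0.35·0.031418 = 1.924578
t=2.050000, w=1.924578: f=0.010435 → w ← 1.924578 + 0.35·0.010435 = 1.928230
t=2.400000, w=1.928230: f=0.003412 → w ← 1.928230 + 0.35·0.003412 = 1.929425
w(2.75) ≈ 1.9294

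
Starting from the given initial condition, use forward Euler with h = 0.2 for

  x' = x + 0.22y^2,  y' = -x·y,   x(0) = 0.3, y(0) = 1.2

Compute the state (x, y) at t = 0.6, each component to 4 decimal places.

Euler on (x,y): x_{n+1} = x_n + h·x', y_{n+1} = y_n + h·y'.
0.000000: (0.300000, 1.200000); f=(0.616800, -0.360000) → (0.423360, 1.128000)
0.200000: (0.423360, 1.128000); f=(0.703284, -0.477550) → (0.564017, 1.032490)
0.400000: (0.564017, 1.032490); f=(0.798545, -0.582342) → (0.723726, 0.916022)
(x(0.6), y(0.6)) ≈ (0.7237, 0.9160)

0.7237, 0.9160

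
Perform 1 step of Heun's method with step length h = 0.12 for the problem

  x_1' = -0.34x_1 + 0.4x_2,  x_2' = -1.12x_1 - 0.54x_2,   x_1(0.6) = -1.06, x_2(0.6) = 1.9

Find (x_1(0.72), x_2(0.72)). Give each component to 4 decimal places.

Heun on (x_1,x_2): k1 = f(t_n, state_n); k2 = f(t_n + h, state_n + h·k1); state_{n+1} = state_n + (h/2)·(k1 + k2).
0.600000: (-1.060000, 1.900000)
  k1 = (1.120400, 0.161200)
  predictor → (-0.925552, 1.919344)
  k2 = (1.082425, 0.000172)
  → (-0.927830, 1.909682)
(x_1(0.72), x_2(0.72)) ≈ (-0.9278, 1.9097)

-0.9278, 1.9097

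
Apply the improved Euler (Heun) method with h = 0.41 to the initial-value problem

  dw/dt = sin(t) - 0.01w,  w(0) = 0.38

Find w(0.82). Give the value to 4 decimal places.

Heun: k1 = f(t_n, w_n); k2 = f(t_n + h, w_n + h·k1); w_{n+1} = w_n + (h/2)·(k1 + k2).
t=0.000000, w=0.380000:
  k1 = f(0.000000, 0.380000) = -0.003800
  k2 = f(0.410000, 0.378442) = 0.394825
  w ← 0.380000 + (0.41/2)·(-0.003800 + 0.394825) = 0.460160
t=0.410000, w=0.460160:
  k1 = f(0.410000, 0.460160) = 0.394008
  k2 = f(0.820000, 0.621703) = 0.724929
  w ← 0.460160 + (0.41/2)·(0.394008 + 0.724929) = 0.689542
w(0.82) ≈ 0.6895

0.6895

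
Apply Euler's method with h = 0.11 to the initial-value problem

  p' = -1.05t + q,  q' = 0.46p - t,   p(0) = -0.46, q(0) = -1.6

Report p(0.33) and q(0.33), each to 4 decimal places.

-1.0361, -1.7336

Euler on (p,q): p_{n+1} = p_n + h·p', q_{n+1} = q_n + h·q'.
0.000000: (-0.460000, -1.600000); f=(-1.600000, -0.211600) → (-0.636000, -1.623276)
0.110000: (-0.636000, -1.623276); f=(-1.738776, -0.402560) → (-0.827265, -1.667558)
0.220000: (-0.827265, -1.667558); f=(-1.898558, -0.600542) → (-1.036107, -1.733617)
(p(0.33), q(0.33)) ≈ (-1.0361, -1.7336)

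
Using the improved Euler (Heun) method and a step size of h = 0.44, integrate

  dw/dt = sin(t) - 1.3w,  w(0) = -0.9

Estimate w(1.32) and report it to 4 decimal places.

0.2562

Heun: k1 = f(t_n, w_n); k2 = f(t_n + h, w_n + h·k1); w_{n+1} = w_n + (h/2)·(k1 + k2).
t=0.000000, w=-0.900000:
  k1 = f(0.000000, -0.900000) = 1.170000
  k2 = f(0.440000, -0.385200) = 0.926699
  w ← -0.900000 + (0.44/2)·(1.170000 + 0.926699) = -0.438726
t=0.440000, w=-0.438726:
  k1 = f(0.440000, -0.438726) = 0.996283
  k2 = f(0.880000, -0.000361) = 0.771209
  w ← -0.438726 + (0.44/2)·(0.996283 + 0.771209) = -0.049878
t=0.880000, w=-0.049878:
  k1 = f(0.880000, -0.049878) = 0.835580
  k2 = f(1.320000, 0.317777) = 0.555604
  w ← -0.049878 + (0.44/2)·(0.835580 + 0.555604) = 0.256183
w(1.32) ≈ 0.2562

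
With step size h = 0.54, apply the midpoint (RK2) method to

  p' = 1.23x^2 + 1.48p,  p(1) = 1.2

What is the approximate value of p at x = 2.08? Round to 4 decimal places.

Midpoint: k1 = f(x_n, p_n); k2 = f(x_n + h/2, p_n + (h/2)·k1); p_{n+1} = p_n + h·k2.
x=1.000000, p=1.200000:
  k1 = f(1.000000, 1.200000) = 3.006000
  k2 = f(1.270000, 2.011620) = 4.961065
  p ← 1.200000 + 0.54·4.961065 = 3.878975
x=1.540000, p=3.878975:
  k1 = f(1.540000, 3.878975) = 8.657951
  k2 = f(1.810000, 6.216622) = 13.230203
  p ← 3.878975 + 0.54·13.230203 = 11.023284
p(2.08) ≈ 11.0233

11.0233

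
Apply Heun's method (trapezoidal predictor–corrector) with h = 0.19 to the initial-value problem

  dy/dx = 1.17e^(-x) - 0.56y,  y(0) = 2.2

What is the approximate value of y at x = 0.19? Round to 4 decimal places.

Heun: k1 = f(x_n, y_n); k2 = f(x_n + h, y_n + h·k1); y_{n+1} = y_n + (h/2)·(k1 + k2).
x=0.000000, y=2.200000:
  k1 = f(0.000000, 2.200000) = -0.062000
  k2 = f(0.190000, 2.188220) = -0.257861
  y ← 2.200000 + (0.19/2)·(-0.062000 + (-0.257861)) = 2.169613
y(0.19) ≈ 2.1696

2.1696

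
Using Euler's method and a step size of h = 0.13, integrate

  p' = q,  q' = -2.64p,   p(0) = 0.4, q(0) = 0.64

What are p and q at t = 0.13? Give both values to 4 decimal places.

Euler on (p,q): p_{n+1} = p_n + h·p', q_{n+1} = q_n + h·q'.
0.000000: (0.400000, 0.640000); f=(0.640000, -1.056000) → (0.483200, 0.502720)
(p(0.13), q(0.13)) ≈ (0.4832, 0.5027)

0.4832, 0.5027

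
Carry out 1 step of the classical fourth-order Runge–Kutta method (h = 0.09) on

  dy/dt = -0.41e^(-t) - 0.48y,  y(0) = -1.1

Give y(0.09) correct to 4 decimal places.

RK4: k1 = f(t_n, y_n); k2 = f(t_n + h/2, y_n + (h/2)·k1); k3 = f(t_n + h/2, y_n + (h/2)·k2); k4 = f(t_n + h, y_n + h·k3); y_{n+1} = y_n + (h/6)·(k1 + 2k2 + 2k3 + k4).
t=0.000000, y=-1.100000:
  k1 = f(0.000000, -1.100000) = 0.118000
  k2 = f(0.045000, -1.094690) = 0.133492
  k3 = f(0.045000, -1.093993) = 0.133158
  k4 = f(0.090000, -1.088016) = 0.147536
  y ← -1.100000 + (0.09/6)·(k1 + 2k2 + 2k3 + k4) = -1.088017
y(0.09) ≈ -1.0880

-1.0880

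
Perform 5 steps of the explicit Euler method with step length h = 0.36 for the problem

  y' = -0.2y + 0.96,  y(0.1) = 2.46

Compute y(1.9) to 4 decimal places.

Euler: y_{n+1} = y_n + h·f(s_n, y_n).
s=0.100000, y=2.460000: f=0.468000 → y ← 2.460000 + 0.36·0.468000 = 2.628480
s=0.460000, y=2.628480: f=0.434304 → y ← 2.628480 + 0.36·0.434304 = 2.784829
s=0.820000, y=2.784829: f=0.403034 → y ← 2.784829 + 0.36·0.403034 = 2.929922
s=1.180000, y=2.929922: f=0.374016 → y ← 2.929922 + 0.36·0.374016 = 3.064567
s=1.540000, y=3.064567: f=0.347087 → y ← 3.064567 + 0.36·0.347087 = 3.189519
y(1.9) ≈ 3.1895

3.1895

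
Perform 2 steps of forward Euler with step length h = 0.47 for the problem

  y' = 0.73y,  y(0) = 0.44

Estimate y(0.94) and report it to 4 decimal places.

Euler: y_{n+1} = y_n + h·f(x_n, y_n).
x=0.000000, y=0.440000: f=0.321200 → y ← 0.440000 + 0.47·0.321200 = 0.590964
x=0.470000, y=0.590964: f=0.431404 → y ← 0.590964 + 0.47·0.431404 = 0.793724
y(0.94) ≈ 0.7937

0.7937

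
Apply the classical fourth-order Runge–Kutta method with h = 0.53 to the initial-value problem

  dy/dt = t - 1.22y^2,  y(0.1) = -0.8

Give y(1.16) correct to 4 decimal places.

RK4: k1 = f(t_n, y_n); k2 = f(t_n + h/2, y_n + (h/2)·k1); k3 = f(t_n + h/2, y_n + (h/2)·k2); k4 = f(t_n + h, y_n + h·k3); y_{n+1} = y_n + (h/6)·(k1 + 2k2 + 2k3 + k4).
t=0.100000, y=-0.800000:
  k1 = f(0.100000, -0.800000) = -0.680800
  k2 = f(0.365000, -0.980412) = -0.807673
  k3 = f(0.365000, -1.014033) = -0.889482
  k4 = f(0.630000, -1.271425) = -1.342157
  y ← -0.800000 + (0.53/6)·(k1 + 2k2 + 2k3 + k4) = -1.278525
t=0.630000, y=-1.278525:
  k1 = f(0.630000, -1.278525) = -1.364245
  k2 = f(0.895000, -1.640050) = -2.386513
  k3 = f(0.895000, -1.910951) = -3.560117
  k4 = f(1.160000, -3.165387) = -11.064005
  y ← -1.278525 + (0.53/6)·(k1 + 2k2 + 2k3 + k4) = -3.426925
y(1.16) ≈ -3.4269

-3.4269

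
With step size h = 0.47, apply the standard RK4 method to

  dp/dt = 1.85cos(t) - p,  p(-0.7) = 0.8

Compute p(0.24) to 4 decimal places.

RK4: k1 = f(t_n, p_n); k2 = f(t_n + h/2, p_n + (h/2)·k1); k3 = f(t_n + h/2, p_n + (h/2)·k2); k4 = f(t_n + h, p_n + h·k3); p_{n+1} = p_n + (h/6)·(k1 + 2k2 + 2k3 + k4).
t=-0.700000, p=0.800000:
  k1 = f(-0.700000, 0.800000) = 0.614958
  k2 = f(-0.465000, 0.944515) = 0.709055
  k3 = f(-0.465000, 0.966628) = 0.686942
  k4 = f(-0.230000, 1.122863) = 0.678420
  p ← 0.800000 + (0.47/6)·(k1 + 2k2 + 2k3 + k4) = 1.120021
t=-0.230000, p=1.120021:
  k1 = f(-0.230000, 1.120021) = 0.681262
  k2 = f(0.005000, 1.280117) = 0.569860
  k3 = f(0.005000, 1.253938) = 0.596039
  k4 = f(0.240000, 1.400159) = 0.396816
  p ← 1.120021 + (0.47/6)·(k1 + 2k2 + 2k3 + k4) = 1.387128
p(0.24) ≈ 1.3871

1.3871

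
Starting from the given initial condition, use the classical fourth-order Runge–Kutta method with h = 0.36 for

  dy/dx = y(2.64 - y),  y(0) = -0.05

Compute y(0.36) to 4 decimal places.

-0.1329

RK4: k1 = f(x_n, y_n); k2 = f(x_n + h/2, y_n + (h/2)·k1); k3 = f(x_n + h/2, y_n + (h/2)·k2); k4 = f(x_n + h, y_n + h·k3); y_{n+1} = y_n + (h/6)·(k1 + 2k2 + 2k3 + k4).
x=0.000000, y=-0.050000:
  k1 = f(0.000000, -0.050000) = -0.134500
  k2 = f(0.180000, -0.074210) = -0.201422
  k3 = f(0.180000, -0.086256) = -0.235156
  k4 = f(0.360000, -0.134656) = -0.373624
  y ← -0.050000 + (0.36/6)·(k1 + 2k2 + 2k3 + k4) = -0.132877
y(0.36) ≈ -0.1329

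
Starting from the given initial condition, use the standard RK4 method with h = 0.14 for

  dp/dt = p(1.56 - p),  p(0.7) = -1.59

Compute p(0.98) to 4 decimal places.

RK4: k1 = f(t_n, p_n); k2 = f(t_n + h/2, p_n + (h/2)·k1); k3 = f(t_n + h/2, p_n + (h/2)·k2); k4 = f(t_n + h, p_n + h·k3); p_{n+1} = p_n + (h/6)·(k1 + 2k2 + 2k3 + k4).
t=0.700000, p=-1.590000:
  k1 = f(0.700000, -1.590000) = -5.008500
  k2 = f(0.770000, -1.940595) = -6.793237
  k3 = f(0.770000, -2.065527) = -7.488622
  k4 = f(0.840000, -2.638407) = -11.077107
  p ← -1.590000 + (0.14/6)·(k1 + 2k2 + 2k3 + k4) = -2.631818
t=0.840000, p=-2.631818:
  k1 = f(0.840000, -2.631818) = -11.032099
  k2 = f(0.910000, -3.404065) = -16.897996
  k3 = f(0.910000, -3.814677) = -20.502659
  k4 = f(0.980000, -5.502190) = -38.857509
  p ← -2.631818 + (0.14/6)·(k1 + 2k2 + 2k3 + k4) = -5.541272
p(0.98) ≈ -5.5413

-5.5413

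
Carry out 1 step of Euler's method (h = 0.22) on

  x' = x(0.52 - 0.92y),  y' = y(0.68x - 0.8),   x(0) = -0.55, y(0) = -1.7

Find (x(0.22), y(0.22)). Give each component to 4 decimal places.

-0.8022, -1.2609

Euler on (x,y): x_{n+1} = x_n + h·x', y_{n+1} = y_n + h·y'.
0.000000: (-0.550000, -1.700000); f=(-1.146200, 1.995800) → (-0.802164, -1.260924)
(x(0.22), y(0.22)) ≈ (-0.8022, -1.2609)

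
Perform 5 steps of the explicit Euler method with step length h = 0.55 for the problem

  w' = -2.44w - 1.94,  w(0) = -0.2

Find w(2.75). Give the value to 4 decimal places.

Euler: w_{n+1} = w_n + h·f(s_n, w_n).
s=0.000000, w=-0.200000: f=-1.452000 → w ← -0.200000 + 0.55·(-1.452000) = -0.998600
s=0.550000, w=-0.998600: f=0.496584 → w ← -0.998600 + 0.55·0.496584 = -0.725479
s=1.100000, w=-0.725479: f=-0.169832 → w ← -0.725479 + 0.55·(-0.169832) = -0.818886
s=1.650000, w=-0.818886: f=0.058082 → w ← -0.818886 + 0.55·0.058082 = -0.786941
s=2.200000, w=-0.786941: f=-0.019864 → w ← -0.786941 + 0.55·(-0.019864) = -0.797866
w(2.75) ≈ -0.7979

-0.7979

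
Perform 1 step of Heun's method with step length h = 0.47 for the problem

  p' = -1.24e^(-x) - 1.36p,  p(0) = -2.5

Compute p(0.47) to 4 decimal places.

-1.7000

Heun: k1 = f(x_n, p_n); k2 = f(x_n + h, p_n + h·k1); p_{n+1} = p_n + (h/2)·(k1 + k2).
x=0.000000, p=-2.500000:
  k1 = f(0.000000, -2.500000) = 2.160000
  k2 = f(0.470000, -1.484800) = 1.244325
  p ← -2.500000 + (0.47/2)·(2.160000 + 1.244325) = -1.699984
p(0.47) ≈ -1.7000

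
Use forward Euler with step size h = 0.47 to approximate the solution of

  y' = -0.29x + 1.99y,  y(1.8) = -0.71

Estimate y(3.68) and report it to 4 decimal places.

Euler: y_{n+1} = y_n + h·f(x_n, y_n).
x=1.800000, y=-0.710000: f=-1.934900 → y ← -0.710000 + 0.47·(-1.934900) = -1.619403
x=2.270000, y=-1.619403: f=-3.880912 → y ← -1.619403 + 0.47·(-3.880912) = -3.443432
x=2.740000, y=-3.443432: f=-7.647029 → y ← -3.443432 + 0.47·(-7.647029) = -7.037535
x=3.210000, y=-7.037535: f=-14.935595 → y ← -7.037535 + 0.47·(-14.935595) = -14.057265
y(3.68) ≈ -14.0573

-14.0573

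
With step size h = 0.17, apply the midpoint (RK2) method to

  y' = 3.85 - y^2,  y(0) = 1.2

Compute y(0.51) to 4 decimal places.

1.8209

Midpoint: k1 = f(x_n, y_n); k2 = f(x_n + h/2, y_n + (h/2)·k1); y_{n+1} = y_n + h·k2.
x=0.000000, y=1.200000:
  k1 = f(0.000000, 1.200000) = 2.410000
  k2 = f(0.085000, 1.404850) = 1.876396
  y ← 1.200000 + 0.17·1.876396 = 1.518987
x=0.170000, y=1.518987:
  k1 = f(0.170000, 1.518987) = 1.542677
  k2 = f(0.255000, 1.650115) = 1.127121
  y ← 1.518987 + 0.17·1.127121 = 1.710598
x=0.340000, y=1.710598:
  k1 = f(0.340000, 1.710598) = 0.923855
  k2 = f(0.425000, 1.789126) = 0.649030
  y ← 1.710598 + 0.17·0.649030 = 1.820933
y(0.51) ≈ 1.8209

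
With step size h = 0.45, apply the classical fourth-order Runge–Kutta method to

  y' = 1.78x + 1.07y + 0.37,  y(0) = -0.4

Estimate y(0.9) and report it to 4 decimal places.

0.5318

RK4: k1 = f(x_n, y_n); k2 = f(x_n + h/2, y_n + (h/2)·k1); k3 = f(x_n + h/2, y_n + (h/2)·k2); k4 = f(x_n + h, y_n + h·k3); y_{n+1} = y_n + (h/6)·(k1 + 2k2 + 2k3 + k4).
x=0.000000, y=-0.400000:
  k1 = f(0.000000, -0.400000) = -0.058000
  k2 = f(0.225000, -0.413050) = 0.328536
  k3 = f(0.225000, -0.326079) = 0.421595
  k4 = f(0.450000, -0.210282) = 0.945998
  y ← -0.400000 + (0.45/6)·(k1 + 2k2 + 2k3 + k4) = -0.220880
x=0.450000, y=-0.220880:
  k1 = f(0.450000, -0.220880) = 0.934658
  k2 = f(0.675000, -0.010582) = 1.560177
  k3 = f(0.675000, 0.130159) = 1.710771
  k4 = f(0.900000, 0.548966) = 2.559394
  y ← -0.220880 + (0.45/6)·(k1 + 2k2 + 2k3 + k4) = 0.531816
y(0.9) ≈ 0.5318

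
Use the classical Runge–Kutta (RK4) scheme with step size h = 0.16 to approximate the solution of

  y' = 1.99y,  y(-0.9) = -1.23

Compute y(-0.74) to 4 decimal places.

RK4: k1 = f(x_n, y_n); k2 = f(x_n + h/2, y_n + (h/2)·k1); k3 = f(x_n + h/2, y_n + (h/2)·k2); k4 = f(x_n + h, y_n + h·k3); y_{n+1} = y_n + (h/6)·(k1 + 2k2 + 2k3 + k4).
x=-0.900000, y=-1.230000:
  k1 = f(-0.900000, -1.230000) = -2.447700
  k2 = f(-0.820000, -1.425816) = -2.837374
  k3 = f(-0.820000, -1.456990) = -2.899410
  k4 = f(-0.740000, -1.693906) = -3.370872
  y ← -1.230000 + (0.16/6)·(k1 + 2k2 + 2k3 + k4) = -1.691124
y(-0.74) ≈ -1.6911

-1.6911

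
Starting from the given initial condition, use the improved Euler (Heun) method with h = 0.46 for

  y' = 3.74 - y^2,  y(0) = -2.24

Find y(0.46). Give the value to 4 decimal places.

-3.5127

Heun: k1 = f(t_n, y_n); k2 = f(t_n + h, y_n + h·k1); y_{n+1} = y_n + (h/2)·(k1 + k2).
t=0.000000, y=-2.240000:
  k1 = f(0.000000, -2.240000) = -1.277600
  k2 = f(0.460000, -2.827696) = -4.255865
  y ← -2.240000 + (0.46/2)·(-1.277600 + (-4.255865)) = -3.512697
y(0.46) ≈ -3.5127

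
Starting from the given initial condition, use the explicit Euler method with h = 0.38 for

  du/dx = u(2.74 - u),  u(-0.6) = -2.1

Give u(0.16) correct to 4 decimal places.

-25.6790

Euler: u_{n+1} = u_n + h·f(x_n, u_n).
x=-0.600000, u=-2.100000: f=-10.164000 → u ← -2.100000 + 0.38·(-10.164000) = -5.962320
x=-0.220000, u=-5.962320: f=-51.886017 → u ← -5.962320 + 0.38·(-51.886017) = -25.679006
u(0.16) ≈ -25.6790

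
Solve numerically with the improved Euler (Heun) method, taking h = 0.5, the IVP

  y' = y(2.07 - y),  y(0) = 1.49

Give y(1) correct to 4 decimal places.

1.9239

Heun: k1 = f(s_n, y_n); k2 = f(s_n + h, y_n + h·k1); y_{n+1} = y_n + (h/2)·(k1 + k2).
s=0.000000, y=1.490000:
  k1 = f(0.000000, 1.490000) = 0.864200
  k2 = f(0.500000, 1.922100) = 0.284279
  y ← 1.490000 + (0.5/2)·(0.864200 + 0.284279) = 1.777120
s=0.500000, y=1.777120:
  k1 = f(0.500000, 1.777120) = 0.520483
  k2 = f(1.000000, 2.037361) = 0.066497
  y ← 1.777120 + (0.5/2)·(0.520483 + 0.066497) = 1.923865
y(1) ≈ 1.9239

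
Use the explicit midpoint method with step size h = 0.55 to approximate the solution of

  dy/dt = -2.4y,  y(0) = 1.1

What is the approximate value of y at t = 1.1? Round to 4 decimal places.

Midpoint: k1 = f(t_n, y_n); k2 = f(t_n + h/2, y_n + (h/2)·k1); y_{n+1} = y_n + h·k2.
t=0.000000, y=1.100000:
  k1 = f(0.000000, 1.100000) = -2.640000
  k2 = f(0.275000, 0.374000) = -0.897600
  y ← 1.100000 + 0.55·(-0.897600) = 0.606320
t=0.550000, y=0.606320:
  k1 = f(0.550000, 0.606320) = -1.455168
  k2 = f(0.825000, 0.206149) = -0.494757
  y ← 0.606320 + 0.55·(-0.494757) = 0.334204
y(1.1) ≈ 0.3342

0.3342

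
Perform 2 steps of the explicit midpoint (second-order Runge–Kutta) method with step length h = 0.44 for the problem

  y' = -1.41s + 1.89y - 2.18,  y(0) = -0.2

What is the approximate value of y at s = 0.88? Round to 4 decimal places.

Midpoint: k1 = f(s_n, y_n); k2 = f(s_n + h/2, y_n + (h/2)·k1); y_{n+1} = y_n + h·k2.
s=0.000000, y=-0.200000:
  k1 = f(0.000000, -0.200000) = -2.558000
  k2 = f(0.220000, -0.762760) = -3.931816
  y ← -0.200000 + 0.44·(-3.931816) = -1.929999
s=0.440000, y=-1.929999:
  k1 = f(0.440000, -1.929999) = -6.448099
  k2 = f(0.660000, -3.348581) = -9.439418
  y ← -1.929999 + 0.44·(-9.439418) = -6.083343
y(0.88) ≈ -6.0833

-6.0833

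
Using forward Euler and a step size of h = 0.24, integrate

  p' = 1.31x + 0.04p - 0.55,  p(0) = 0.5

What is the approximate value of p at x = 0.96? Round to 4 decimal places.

Euler: p_{n+1} = p_n + h·f(x_n, p_n).
x=0.000000, p=0.500000: f=-0.530000 → p ← 0.500000 + 0.24·(-0.530000) = 0.372800
x=0.240000, p=0.372800: f=-0.220688 → p ← 0.372800 + 0.24·(-0.220688) = 0.319835
x=0.480000, p=0.319835: f=0.091593 → p ← 0.319835 + 0.24·0.091593 = 0.341817
x=0.720000, p=0.341817: f=0.406873 → p ← 0.341817 + 0.24·0.406873 = 0.439467
p(0.96) ≈ 0.4395

0.4395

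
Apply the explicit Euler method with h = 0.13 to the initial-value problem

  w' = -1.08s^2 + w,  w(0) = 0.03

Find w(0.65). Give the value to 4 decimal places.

Euler: w_{n+1} = w_n + h·f(s_n, w_n).
s=0.000000, w=0.030000: f=0.030000 → w ← 0.030000 + 0.13·0.030000 = 0.033900
s=0.130000, w=0.033900: f=0.015648 → w ← 0.033900 + 0.13·0.015648 = 0.035934
s=0.260000, w=0.035934: f=-0.037074 → w ← 0.035934 + 0.13·(-0.037074) = 0.031115
s=0.390000, w=0.031115: f=-0.133153 → w ← 0.031115 + 0.13·(-0.133153) = 0.013805
s=0.520000, w=0.013805: f=-0.278227 → w ← 0.013805 + 0.13·(-0.278227) = -0.022365
w(0.65) ≈ -0.0224

-0.0224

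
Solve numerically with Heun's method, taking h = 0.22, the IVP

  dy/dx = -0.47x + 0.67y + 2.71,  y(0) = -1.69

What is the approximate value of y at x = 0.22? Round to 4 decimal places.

-1.3287

Heun: k1 = f(x_n, y_n); k2 = f(x_n + h, y_n + h·k1); y_{n+1} = y_n + (h/2)·(k1 + k2).
x=0.000000, y=-1.690000:
  k1 = f(0.000000, -1.690000) = 1.577700
  k2 = f(0.220000, -1.342906) = 1.706853
  y ← -1.690000 + (0.22/2)·(1.577700 + 1.706853) = -1.328699
y(0.22) ≈ -1.3287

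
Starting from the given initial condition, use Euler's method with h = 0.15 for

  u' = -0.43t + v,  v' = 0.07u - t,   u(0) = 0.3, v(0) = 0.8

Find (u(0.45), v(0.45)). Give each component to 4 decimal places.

0.6292, 0.7456

Euler on (u,v): u_{n+1} = u_n + h·u', v_{n+1} = v_n + h·v'.
0.000000: (0.300000, 0.800000); f=(0.800000, 0.021000) → (0.420000, 0.803150)
0.150000: (0.420000, 0.803150); f=(0.738650, -0.120600) → (0.530798, 0.785060)
0.300000: (0.530798, 0.785060); f=(0.656060, -0.262844) → (0.629207, 0.745633)
(u(0.45), v(0.45)) ≈ (0.6292, 0.7456)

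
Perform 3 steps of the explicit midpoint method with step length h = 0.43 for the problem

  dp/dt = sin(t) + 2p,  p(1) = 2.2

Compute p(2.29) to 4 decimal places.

29.0862

Midpoint: k1 = f(t_n, p_n); k2 = f(t_n + h/2, p_n + (h/2)·k1); p_{n+1} = p_n + h·k2.
t=1.000000, p=2.200000:
  k1 = f(1.000000, 2.200000) = 5.241471
  k2 = f(1.215000, 3.326916) = 7.591202
  p ← 2.200000 + 0.43·7.591202 = 5.464217
t=1.430000, p=5.464217:
  k1 = f(1.430000, 5.464217) = 11.918538
  k2 = f(1.645000, 8.026703) = 17.050653
  p ← 5.464217 + 0.43·17.050653 = 12.795998
t=1.860000, p=12.795998:
  k1 = f(1.860000, 12.795998) = 26.550467
  k2 = f(2.075000, 18.504348) = 37.884256
  p ← 12.795998 + 0.43·37.884256 = 29.086228
p(2.29) ≈ 29.0862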